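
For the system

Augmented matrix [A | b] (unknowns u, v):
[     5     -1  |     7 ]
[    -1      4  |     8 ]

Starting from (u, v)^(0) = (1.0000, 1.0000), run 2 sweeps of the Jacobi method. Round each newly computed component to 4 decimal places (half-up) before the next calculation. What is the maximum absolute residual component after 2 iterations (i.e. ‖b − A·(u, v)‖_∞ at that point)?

Iteration 1:
  u = (7 - (-1)·1.0000) / (5) = 1.6000
  v = (8 - (-1)·1.0000) / (4) = 2.2500
Iteration 2:
  u = (7 - (-1)·2.2500) / (5) = 1.8500
  v = (8 - (-1)·1.6000) / (4) = 2.4000
Residual b − A·x = (0.1500, 0.2500); ∞-norm = 0.2500

0.2500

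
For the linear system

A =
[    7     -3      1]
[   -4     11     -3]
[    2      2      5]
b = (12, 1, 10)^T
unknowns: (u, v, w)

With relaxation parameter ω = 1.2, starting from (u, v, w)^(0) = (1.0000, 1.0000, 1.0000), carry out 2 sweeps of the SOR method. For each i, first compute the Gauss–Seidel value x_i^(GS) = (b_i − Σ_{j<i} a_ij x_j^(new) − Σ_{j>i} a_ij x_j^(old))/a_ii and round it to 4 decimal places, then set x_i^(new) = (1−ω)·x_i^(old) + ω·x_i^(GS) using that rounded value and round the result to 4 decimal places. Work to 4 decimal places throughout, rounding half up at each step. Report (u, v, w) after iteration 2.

Iteration 1:
  u: GS value = (12 - (-3)·1.0000 - (1)·1.0000) / (7) = 2.0000;  u ← (1−ω)·1.0000 + ω·2.0000 = 2.2000
  v: GS value = (1 - (-4)·2.2000 - (-3)·1.0000) / (11) = 1.1636;  v ← (1−ω)·1.0000 + ω·1.1636 = 1.1963
  w: GS value = (10 - (2)·2.2000 - (2)·1.1963) / (5) = 0.6415;  w ← (1−ω)·1.0000 + ω·0.6415 = 0.5698
Iteration 2:
  u: GS value = (12 - (-3)·1.1963 - (1)·0.5698) / (7) = 2.1456;  u ← (1−ω)·2.2000 + ω·2.1456 = 2.1347
  v: GS value = (1 - (-4)·2.1347 - (-3)·0.5698) / (11) = 1.0226;  v ← (1−ω)·1.1963 + ω·1.0226 = 0.9879
  w: GS value = (10 - (2)·2.1347 - (2)·0.9879) / (5) = 0.7510;  w ← (1−ω)·0.5698 + ω·0.7510 = 0.7872

(2.1347, 0.9879, 0.7872)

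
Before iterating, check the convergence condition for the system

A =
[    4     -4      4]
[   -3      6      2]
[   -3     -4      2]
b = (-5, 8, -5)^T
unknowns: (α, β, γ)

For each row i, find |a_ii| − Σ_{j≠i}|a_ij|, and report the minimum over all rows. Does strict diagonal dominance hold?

-5

row 1: |4| − (4+4) = -4
row 2: |6| − (3+2) = 1
row 3: |2| − (3+4) = -5
minimum over rows = -5 → not strictly diagonally dominant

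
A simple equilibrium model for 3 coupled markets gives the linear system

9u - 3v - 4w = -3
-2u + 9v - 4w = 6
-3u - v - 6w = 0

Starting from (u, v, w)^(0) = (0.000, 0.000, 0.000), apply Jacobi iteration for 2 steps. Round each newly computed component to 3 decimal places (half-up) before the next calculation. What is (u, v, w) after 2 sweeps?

(-0.111, 0.593, 0.055)

Iteration 1:
  u = (-3 - (-3)·0.000 - (-4)·0.000) / (9) = -0.333
  v = (6 - (-2)·0.000 - (-4)·0.000) / (9) = 0.667
  w = (0 - (-3)·0.000 - (-1)·0.000) / (-6) = 0.000
Iteration 2:
  u = (-3 - (-3)·0.667 - (-4)·0.000) / (9) = -0.111
  v = (6 - (-2)·-0.333 - (-4)·0.000) / (9) = 0.593
  w = (0 - (-3)·-0.333 - (-1)·0.667) / (-6) = 0.055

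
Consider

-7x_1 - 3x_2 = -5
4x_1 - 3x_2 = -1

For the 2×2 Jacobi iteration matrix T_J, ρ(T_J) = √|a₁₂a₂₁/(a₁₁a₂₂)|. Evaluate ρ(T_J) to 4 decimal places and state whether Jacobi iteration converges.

0.7559

a₁₂a₂₁/(a₁₁a₂₂) = (-3)·(4) / ((-7)·(-3)) = -0.571429
ρ = √|-0.571429| = √0.571429 = 0.7559
ρ < 1, so Jacobi converges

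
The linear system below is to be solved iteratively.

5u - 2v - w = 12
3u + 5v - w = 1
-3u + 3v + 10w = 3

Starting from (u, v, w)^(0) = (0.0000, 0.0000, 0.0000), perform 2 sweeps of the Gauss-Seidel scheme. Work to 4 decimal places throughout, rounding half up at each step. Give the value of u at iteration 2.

2.1824

Iteration 1:
  u = (12 - (-2)·0.0000 - (-1)·0.0000) / (5) = 2.4000
  v = (1 - (3)·2.4000 - (-1)·0.0000) / (5) = -1.2400
  w = (3 - (-3)·2.4000 - (3)·-1.2400) / (10) = 1.3920
Iteration 2:
  u = (12 - (-2)·-1.2400 - (-1)·1.3920) / (5) = 2.1824
  v = (1 - (3)·2.1824 - (-1)·1.3920) / (5) = -0.8310
  w = (3 - (-3)·2.1824 - (3)·-0.8310) / (10) = 1.2040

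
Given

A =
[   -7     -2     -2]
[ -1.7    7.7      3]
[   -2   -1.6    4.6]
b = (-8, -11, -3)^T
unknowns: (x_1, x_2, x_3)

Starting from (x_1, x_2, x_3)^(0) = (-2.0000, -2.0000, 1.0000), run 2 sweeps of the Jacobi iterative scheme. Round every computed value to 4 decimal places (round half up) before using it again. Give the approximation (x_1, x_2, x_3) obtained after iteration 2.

Iteration 1:
  x_1 = (-8 - (-2)·-2.0000 - (-2)·1.0000) / (-7) = 1.4286
  x_2 = (-11 - (-1.7)·-2.0000 - (3)·1.0000) / (7.7) = -2.2597
  x_3 = (-3 - (-2)·-2.0000 - (-1.6)·-2.0000) / (4.6) = -2.2174
Iteration 2:
  x_1 = (-8 - (-2)·-2.2597 - (-2)·-2.2174) / (-7) = 2.4220
  x_2 = (-11 - (-1.7)·1.4286 - (3)·-2.2174) / (7.7) = -0.2492
  x_3 = (-3 - (-2)·1.4286 - (-1.6)·-2.2597) / (4.6) = -0.8170

(2.4220, -0.2492, -0.8170)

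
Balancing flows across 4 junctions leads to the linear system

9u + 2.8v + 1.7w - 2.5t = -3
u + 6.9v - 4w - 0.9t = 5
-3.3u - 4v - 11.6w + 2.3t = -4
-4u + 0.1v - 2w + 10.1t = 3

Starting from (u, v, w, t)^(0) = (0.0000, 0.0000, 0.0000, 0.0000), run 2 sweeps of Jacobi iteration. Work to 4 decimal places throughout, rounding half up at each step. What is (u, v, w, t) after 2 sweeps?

(-0.5414, 1.0116, 0.2487, 0.2261)

Iteration 1:
  u = (-3 - (2.8)·0.0000 - (1.7)·0.0000 - (-2.5)·0.0000) / (9) = -0.3333
  v = (5 - (1)·0.0000 - (-4)·0.0000 - (-0.9)·0.0000) / (6.9) = 0.7246
  w = (-4 - (-3.3)·0.0000 - (-4)·0.0000 - (2.3)·0.0000) / (-11.6) = 0.3448
  t = (3 - (-4)·0.0000 - (0.1)·0.0000 - (-2)·0.0000) / (10.1) = 0.2970
Iteration 2:
  u = (-3 - (2.8)·0.7246 - (1.7)·0.3448 - (-2.5)·0.2970) / (9) = -0.5414
  v = (5 - (1)·-0.3333 - (-4)·0.3448 - (-0.9)·0.2970) / (6.9) = 1.0116
  w = (-4 - (-3.3)·-0.3333 - (-4)·0.7246 - (2.3)·0.2970) / (-11.6) = 0.2487
  t = (3 - (-4)·-0.3333 - (0.1)·0.7246 - (-2)·0.3448) / (10.1) = 0.2261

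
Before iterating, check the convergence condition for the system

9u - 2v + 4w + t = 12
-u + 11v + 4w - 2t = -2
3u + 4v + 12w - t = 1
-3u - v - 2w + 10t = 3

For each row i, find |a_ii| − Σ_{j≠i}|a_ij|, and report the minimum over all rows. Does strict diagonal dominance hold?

2

row 1: |9| − (2+4+1) = 2
row 2: |11| − (1+4+2) = 4
row 3: |12| − (3+4+1) = 4
row 4: |10| − (3+1+2) = 4
minimum over rows = 2 → strictly diagonally dominant (convergence guaranteed)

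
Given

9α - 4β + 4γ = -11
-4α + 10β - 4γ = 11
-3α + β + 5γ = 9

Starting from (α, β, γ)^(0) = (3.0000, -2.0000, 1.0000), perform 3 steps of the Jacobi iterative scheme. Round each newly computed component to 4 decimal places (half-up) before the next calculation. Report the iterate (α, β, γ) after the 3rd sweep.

(-0.3550, 0.2706, 0.3844)

Iteration 1:
  α = (-11 - (-4)·-2.0000 - (4)·1.0000) / (9) = -2.5556
  β = (11 - (-4)·3.0000 - (-4)·1.0000) / (10) = 2.7000
  γ = (9 - (-3)·3.0000 - (1)·-2.0000) / (5) = 4.0000
Iteration 2:
  α = (-11 - (-4)·2.7000 - (4)·4.0000) / (9) = -1.8000
  β = (11 - (-4)·-2.5556 - (-4)·4.0000) / (10) = 1.6778
  γ = (9 - (-3)·-2.5556 - (1)·2.7000) / (5) = -0.2734
Iteration 3:
  α = (-11 - (-4)·1.6778 - (4)·-0.2734) / (9) = -0.3550
  β = (11 - (-4)·-1.8000 - (-4)·-0.2734) / (10) = 0.2706
  γ = (9 - (-3)·-1.8000 - (1)·1.6778) / (5) = 0.3844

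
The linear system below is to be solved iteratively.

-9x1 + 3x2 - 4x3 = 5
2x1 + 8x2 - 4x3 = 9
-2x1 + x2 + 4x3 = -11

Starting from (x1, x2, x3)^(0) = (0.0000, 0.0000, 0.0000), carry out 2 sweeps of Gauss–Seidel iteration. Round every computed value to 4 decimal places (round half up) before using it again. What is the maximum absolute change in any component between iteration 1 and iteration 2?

2.1488

Iteration 1:
  x1 = (5 - (3)·0.0000 - (-4)·0.0000) / (-9) = -0.5556
  x2 = (9 - (2)·-0.5556 - (-4)·0.0000) / (8) = 1.2639
  x3 = (-11 - (-2)·-0.5556 - (1)·1.2639) / (4) = -3.3438
Iteration 2:
  x1 = (5 - (3)·1.2639 - (-4)·-3.3438) / (-9) = 1.3519
  x2 = (9 - (2)·1.3519 - (-4)·-3.3438) / (8) = -0.8849
  x3 = (-11 - (-2)·1.3519 - (1)·-0.8849) / (4) = -1.8528
Change: (1.9075, -2.1488, 1.4910) → max |·| = 2.1488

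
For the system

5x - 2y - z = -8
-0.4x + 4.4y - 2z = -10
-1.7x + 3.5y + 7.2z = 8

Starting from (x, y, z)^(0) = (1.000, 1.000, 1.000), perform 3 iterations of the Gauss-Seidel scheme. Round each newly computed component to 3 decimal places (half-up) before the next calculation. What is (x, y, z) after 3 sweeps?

(-1.967, -1.800, 1.522)

Iteration 1:
  x = (-8 - (-2)·1.000 - (-1)·1.000) / (5) = -1.000
  y = (-10 - (-0.4)·-1.000 - (-2)·1.000) / (4.4) = -1.909
  z = (8 - (-1.7)·-1.000 - (3.5)·-1.909) / (7.2) = 1.803
Iteration 2:
  x = (-8 - (-2)·-1.909 - (-1)·1.803) / (5) = -2.003
  y = (-10 - (-0.4)·-2.003 - (-2)·1.803) / (4.4) = -1.635
  z = (8 - (-1.7)·-2.003 - (3.5)·-1.635) / (7.2) = 1.433
Iteration 3:
  x = (-8 - (-2)·-1.635 - (-1)·1.433) / (5) = -1.967
  y = (-10 - (-0.4)·-1.967 - (-2)·1.433) / (4.4) = -1.800
  z = (8 - (-1.7)·-1.967 - (3.5)·-1.800) / (7.2) = 1.522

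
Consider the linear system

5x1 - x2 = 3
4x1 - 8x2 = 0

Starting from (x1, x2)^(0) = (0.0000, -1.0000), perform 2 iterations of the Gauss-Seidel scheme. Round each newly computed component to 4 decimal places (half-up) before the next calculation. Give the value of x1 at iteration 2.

0.6400

Iteration 1:
  x1 = (3 - (-1)·-1.0000) / (5) = 0.4000
  x2 = (0 - (4)·0.4000) / (-8) = 0.2000
Iteration 2:
  x1 = (3 - (-1)·0.2000) / (5) = 0.6400
  x2 = (0 - (4)·0.6400) / (-8) = 0.3200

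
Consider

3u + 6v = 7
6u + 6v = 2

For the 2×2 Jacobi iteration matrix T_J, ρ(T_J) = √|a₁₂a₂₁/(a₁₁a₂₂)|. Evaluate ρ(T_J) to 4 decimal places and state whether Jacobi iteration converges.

a₁₂a₂₁/(a₁₁a₂₂) = (6)·(6) / ((3)·(6)) = 2.000000
ρ = √|2.000000| = √2.000000 = 1.4142
ρ > 1, so Jacobi diverges

1.4142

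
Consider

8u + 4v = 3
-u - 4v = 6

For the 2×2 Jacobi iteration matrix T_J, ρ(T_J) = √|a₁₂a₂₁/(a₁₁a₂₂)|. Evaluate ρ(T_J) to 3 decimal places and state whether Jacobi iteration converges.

a₁₂a₂₁/(a₁₁a₂₂) = (4)·(-1) / ((8)·(-4)) = 0.125000
ρ = √|0.125000| = √0.125000 = 0.354
ρ < 1, so Jacobi converges

0.354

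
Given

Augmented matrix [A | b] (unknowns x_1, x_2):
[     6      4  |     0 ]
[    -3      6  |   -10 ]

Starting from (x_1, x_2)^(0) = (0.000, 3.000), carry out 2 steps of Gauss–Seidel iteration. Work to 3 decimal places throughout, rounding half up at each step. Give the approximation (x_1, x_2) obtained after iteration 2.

(1.778, -0.778)

Iteration 1:
  x_1 = (0 - (4)·3.000) / (6) = -2.000
  x_2 = (-10 - (-3)·-2.000) / (6) = -2.667
Iteration 2:
  x_1 = (0 - (4)·-2.667) / (6) = 1.778
  x_2 = (-10 - (-3)·1.778) / (6) = -0.778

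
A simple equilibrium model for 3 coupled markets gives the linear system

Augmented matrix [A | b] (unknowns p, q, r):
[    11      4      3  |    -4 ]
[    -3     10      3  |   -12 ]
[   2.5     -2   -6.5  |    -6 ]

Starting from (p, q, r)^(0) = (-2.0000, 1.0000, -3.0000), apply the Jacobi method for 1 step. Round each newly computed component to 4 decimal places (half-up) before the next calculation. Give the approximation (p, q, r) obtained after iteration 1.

Iteration 1:
  p = (-4 - (4)·1.0000 - (3)·-3.0000) / (11) = 0.0909
  q = (-12 - (-3)·-2.0000 - (3)·-3.0000) / (10) = -0.9000
  r = (-6 - (2.5)·-2.0000 - (-2)·1.0000) / (-6.5) = -0.1538

(0.0909, -0.9000, -0.1538)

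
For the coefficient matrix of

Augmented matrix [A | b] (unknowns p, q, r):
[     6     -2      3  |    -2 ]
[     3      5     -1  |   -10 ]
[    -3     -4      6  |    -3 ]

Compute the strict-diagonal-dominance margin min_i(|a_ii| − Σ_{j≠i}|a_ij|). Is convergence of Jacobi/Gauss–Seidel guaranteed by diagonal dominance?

row 1: |6| − (2+3) = 1
row 2: |5| − (3+1) = 1
row 3: |6| − (3+4) = -1
minimum over rows = -1 → not strictly diagonally dominant

-1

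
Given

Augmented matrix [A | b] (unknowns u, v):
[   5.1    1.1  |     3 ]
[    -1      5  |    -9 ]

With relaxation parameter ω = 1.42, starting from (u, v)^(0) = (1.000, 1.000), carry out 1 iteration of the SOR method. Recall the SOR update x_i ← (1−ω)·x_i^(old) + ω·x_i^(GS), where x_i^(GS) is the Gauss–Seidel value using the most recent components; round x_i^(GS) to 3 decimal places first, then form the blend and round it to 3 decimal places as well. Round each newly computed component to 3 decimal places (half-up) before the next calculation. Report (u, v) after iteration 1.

(0.110, -2.945)

Iteration 1:
  u: GS value = (3 - (1.1)·1.000) / (5.1) = 0.373;  u ← (1−ω)·1.000 + ω·0.373 = 0.110
  v: GS value = (-9 - (-1)·0.110) / (5) = -1.778;  v ← (1−ω)·1.000 + ω·-1.778 = -2.945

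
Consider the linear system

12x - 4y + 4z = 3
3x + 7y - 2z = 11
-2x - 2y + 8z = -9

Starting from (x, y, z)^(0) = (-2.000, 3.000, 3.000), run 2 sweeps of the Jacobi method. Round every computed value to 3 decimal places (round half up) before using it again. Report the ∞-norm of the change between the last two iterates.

2.072

Iteration 1:
  x = (3 - (-4)·3.000 - (4)·3.000) / (12) = 0.250
  y = (11 - (3)·-2.000 - (-2)·3.000) / (7) = 3.286
  z = (-9 - (-2)·-2.000 - (-2)·3.000) / (8) = -0.875
Iteration 2:
  x = (3 - (-4)·3.286 - (4)·-0.875) / (12) = 1.637
  y = (11 - (3)·0.250 - (-2)·-0.875) / (7) = 1.214
  z = (-9 - (-2)·0.250 - (-2)·3.286) / (8) = -0.241
Change: (1.387, -2.072, 0.634) → max |·| = 2.072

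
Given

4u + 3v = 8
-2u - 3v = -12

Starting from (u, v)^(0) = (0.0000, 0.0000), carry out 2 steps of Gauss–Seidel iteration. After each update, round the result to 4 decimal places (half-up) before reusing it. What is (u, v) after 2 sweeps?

Iteration 1:
  u = (8 - (3)·0.0000) / (4) = 2.0000
  v = (-12 - (-2)·2.0000) / (-3) = 2.6667
Iteration 2:
  u = (8 - (3)·2.6667) / (4) = 0.0000
  v = (-12 - (-2)·0.0000) / (-3) = 4.0000

(0.0000, 4.0000)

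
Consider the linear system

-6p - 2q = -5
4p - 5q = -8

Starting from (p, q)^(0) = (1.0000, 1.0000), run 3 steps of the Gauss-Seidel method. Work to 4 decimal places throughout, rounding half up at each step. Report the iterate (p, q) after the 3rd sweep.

(0.2555, 1.8044)

Iteration 1:
  p = (-5 - (-2)·1.0000) / (-6) = 0.5000
  q = (-8 - (4)·0.5000) / (-5) = 2.0000
Iteration 2:
  p = (-5 - (-2)·2.0000) / (-6) = 0.1667
  q = (-8 - (4)·0.1667) / (-5) = 1.7334
Iteration 3:
  p = (-5 - (-2)·1.7334) / (-6) = 0.2555
  q = (-8 - (4)·0.2555) / (-5) = 1.8044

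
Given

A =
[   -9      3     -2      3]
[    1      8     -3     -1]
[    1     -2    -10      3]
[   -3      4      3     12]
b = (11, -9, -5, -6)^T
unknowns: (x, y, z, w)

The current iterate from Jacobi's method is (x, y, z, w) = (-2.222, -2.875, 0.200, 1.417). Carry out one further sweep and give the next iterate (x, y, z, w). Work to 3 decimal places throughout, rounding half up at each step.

(-1.753, -0.595, 1.278, -0.147)

One sweep:
  x = (11 - (3)·-2.875 - (-2)·0.200 - (3)·1.417) / (-9) = -1.753
  y = (-9 - (1)·-2.222 - (-3)·0.200 - (-1)·1.417) / (8) = -0.595
  z = (-5 - (1)·-2.222 - (-2)·-2.875 - (3)·1.417) / (-10) = 1.278
  w = (-6 - (-3)·-2.222 - (4)·-2.875 - (3)·0.200) / (12) = -0.147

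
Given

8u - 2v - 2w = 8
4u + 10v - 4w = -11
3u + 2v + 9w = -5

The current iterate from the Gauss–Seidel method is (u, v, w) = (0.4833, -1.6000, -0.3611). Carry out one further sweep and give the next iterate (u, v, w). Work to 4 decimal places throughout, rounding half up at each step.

One sweep:
  u = (8 - (-2)·-1.6000 - (-2)·-0.3611) / (8) = 0.5097
  v = (-11 - (4)·0.5097 - (-4)·-0.3611) / (10) = -1.4483
  w = (-5 - (3)·0.5097 - (2)·-1.4483) / (9) = -0.4036

(0.5097, -1.4483, -0.4036)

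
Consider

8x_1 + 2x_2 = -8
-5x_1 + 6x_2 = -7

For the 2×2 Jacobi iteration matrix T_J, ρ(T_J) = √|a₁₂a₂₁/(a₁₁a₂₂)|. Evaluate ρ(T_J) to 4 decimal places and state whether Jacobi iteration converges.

a₁₂a₂₁/(a₁₁a₂₂) = (2)·(-5) / ((8)·(6)) = -0.208333
ρ = √|-0.208333| = √0.208333 = 0.4564
ρ < 1, so Jacobi converges

0.4564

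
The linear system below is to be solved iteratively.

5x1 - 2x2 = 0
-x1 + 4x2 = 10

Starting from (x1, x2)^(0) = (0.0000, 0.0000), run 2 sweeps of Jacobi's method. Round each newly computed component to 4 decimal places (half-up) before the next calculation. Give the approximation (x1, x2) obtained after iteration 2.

Iteration 1:
  x1 = (0 - (-2)·0.0000) / (5) = 0.0000
  x2 = (10 - (-1)·0.0000) / (4) = 2.5000
Iteration 2:
  x1 = (0 - (-2)·2.5000) / (5) = 1.0000
  x2 = (10 - (-1)·0.0000) / (4) = 2.5000

(1.0000, 2.5000)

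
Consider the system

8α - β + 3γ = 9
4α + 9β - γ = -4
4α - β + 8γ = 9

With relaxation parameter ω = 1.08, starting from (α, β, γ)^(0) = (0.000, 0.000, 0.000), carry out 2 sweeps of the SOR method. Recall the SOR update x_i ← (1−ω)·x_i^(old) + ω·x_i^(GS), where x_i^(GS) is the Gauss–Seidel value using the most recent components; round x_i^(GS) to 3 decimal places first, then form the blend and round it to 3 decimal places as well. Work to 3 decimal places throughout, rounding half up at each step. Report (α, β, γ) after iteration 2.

(0.806, -0.731, 0.648)

Iteration 1:
  α: GS value = (9 - (-1)·0.000 - (3)·0.000) / (8) = 1.125;  α ← (1−ω)·0.000 + ω·1.125 = 1.215
  β: GS value = (-4 - (4)·1.215 - (-1)·0.000) / (9) = -0.984;  β ← (1−ω)·0.000 + ω·-0.984 = -1.063
  γ: GS value = (9 - (4)·1.215 - (-1)·-1.063) / (8) = 0.385;  γ ← (1−ω)·0.000 + ω·0.385 = 0.416
Iteration 2:
  α: GS value = (9 - (-1)·-1.063 - (3)·0.416) / (8) = 0.836;  α ← (1−ω)·1.215 + ω·0.836 = 0.806
  β: GS value = (-4 - (4)·0.806 - (-1)·0.416) / (9) = -0.756;  β ← (1−ω)·-1.063 + ω·-0.756 = -0.731
  γ: GS value = (9 - (4)·0.806 - (-1)·-0.731) / (8) = 0.631;  γ ← (1−ω)·0.416 + ω·0.631 = 0.648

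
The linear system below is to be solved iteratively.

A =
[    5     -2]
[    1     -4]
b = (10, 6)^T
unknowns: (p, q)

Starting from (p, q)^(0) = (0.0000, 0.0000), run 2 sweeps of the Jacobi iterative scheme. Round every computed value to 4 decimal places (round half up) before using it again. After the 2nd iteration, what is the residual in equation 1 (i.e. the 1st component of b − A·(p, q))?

1.0000

Iteration 1:
  p = (10 - (-2)·0.0000) / (5) = 2.0000
  q = (6 - (1)·0.0000) / (-4) = -1.5000
Iteration 2:
  p = (10 - (-2)·-1.5000) / (5) = 1.4000
  q = (6 - (1)·2.0000) / (-4) = -1.0000
Residual b − A·x = (1.0000, 0.6000)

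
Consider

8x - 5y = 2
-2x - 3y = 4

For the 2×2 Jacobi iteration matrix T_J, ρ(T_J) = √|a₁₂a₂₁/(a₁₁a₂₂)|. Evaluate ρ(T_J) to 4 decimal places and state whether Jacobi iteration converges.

a₁₂a₂₁/(a₁₁a₂₂) = (-5)·(-2) / ((8)·(-3)) = -0.416667
ρ = √|-0.416667| = √0.416667 = 0.6455
ρ < 1, so Jacobi converges

0.6455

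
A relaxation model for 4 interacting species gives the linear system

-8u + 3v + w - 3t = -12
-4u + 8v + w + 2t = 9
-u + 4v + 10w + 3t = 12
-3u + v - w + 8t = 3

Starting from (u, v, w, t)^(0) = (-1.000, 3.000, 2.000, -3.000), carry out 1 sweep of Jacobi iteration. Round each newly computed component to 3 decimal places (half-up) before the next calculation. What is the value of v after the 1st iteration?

1.125

Iteration 1:
  u = (-12 - (3)·3.000 - (1)·2.000 - (-3)·-3.000) / (-8) = 4.000
  v = (9 - (-4)·-1.000 - (1)·2.000 - (2)·-3.000) / (8) = 1.125
  w = (12 - (-1)·-1.000 - (4)·3.000 - (3)·-3.000) / (10) = 0.800
  t = (3 - (-3)·-1.000 - (1)·3.000 - (-1)·2.000) / (8) = -0.125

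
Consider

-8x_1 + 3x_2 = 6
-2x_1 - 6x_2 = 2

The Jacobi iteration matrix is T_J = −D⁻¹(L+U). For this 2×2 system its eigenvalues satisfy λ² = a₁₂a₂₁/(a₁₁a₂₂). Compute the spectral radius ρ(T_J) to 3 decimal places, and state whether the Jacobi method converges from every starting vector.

0.354

a₁₂a₂₁/(a₁₁a₂₂) = (3)·(-2) / ((-8)·(-6)) = -0.125000
ρ = √|-0.125000| = √0.125000 = 0.354
ρ < 1, so Jacobi converges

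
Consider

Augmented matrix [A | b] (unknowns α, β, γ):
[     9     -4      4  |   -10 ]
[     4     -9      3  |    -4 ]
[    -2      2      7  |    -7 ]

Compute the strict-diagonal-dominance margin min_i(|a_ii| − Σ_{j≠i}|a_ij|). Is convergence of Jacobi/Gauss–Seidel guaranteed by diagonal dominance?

1

row 1: |9| − (4+4) = 1
row 2: |-9| − (4+3) = 2
row 3: |7| − (2+2) = 3
minimum over rows = 1 → strictly diagonally dominant (convergence guaranteed)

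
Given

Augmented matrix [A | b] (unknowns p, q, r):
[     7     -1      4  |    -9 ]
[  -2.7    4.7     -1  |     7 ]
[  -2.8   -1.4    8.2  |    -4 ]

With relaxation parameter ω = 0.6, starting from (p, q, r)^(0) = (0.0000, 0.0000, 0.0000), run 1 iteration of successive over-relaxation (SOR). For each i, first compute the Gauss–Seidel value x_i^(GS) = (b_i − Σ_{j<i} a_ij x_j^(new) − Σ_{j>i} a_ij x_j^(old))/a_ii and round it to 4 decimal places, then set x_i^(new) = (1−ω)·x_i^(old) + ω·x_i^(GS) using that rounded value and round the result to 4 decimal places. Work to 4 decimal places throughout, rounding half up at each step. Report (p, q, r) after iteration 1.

Iteration 1:
  p: GS value = (-9 - (-1)·0.0000 - (4)·0.0000) / (7) = -1.2857;  p ← (1−ω)·0.0000 + ω·-1.2857 = -0.7714
  q: GS value = (7 - (-2.7)·-0.7714 - (-1)·0.0000) / (4.7) = 1.0462;  q ← (1−ω)·0.0000 + ω·1.0462 = 0.6277
  r: GS value = (-4 - (-2.8)·-0.7714 - (-1.4)·0.6277) / (8.2) = -0.6440;  r ← (1−ω)·0.0000 + ω·-0.6440 = -0.3864

(-0.7714, 0.6277, -0.3864)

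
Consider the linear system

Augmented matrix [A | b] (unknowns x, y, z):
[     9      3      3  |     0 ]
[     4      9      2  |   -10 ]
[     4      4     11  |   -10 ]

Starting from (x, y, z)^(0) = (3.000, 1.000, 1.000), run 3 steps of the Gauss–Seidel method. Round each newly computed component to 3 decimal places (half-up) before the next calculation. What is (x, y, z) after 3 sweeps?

(0.620, -1.249, -0.680)

Iteration 1:
  x = (0 - (3)·1.000 - (3)·1.000) / (9) = -0.667
  y = (-10 - (4)·-0.667 - (2)·1.000) / (9) = -1.037
  z = (-10 - (4)·-0.667 - (4)·-1.037) / (11) = -0.289
Iteration 2:
  x = (0 - (3)·-1.037 - (3)·-0.289) / (9) = 0.442
  y = (-10 - (4)·0.442 - (2)·-0.289) / (9) = -1.243
  z = (-10 - (4)·0.442 - (4)·-1.243) / (11) = -0.618
Iteration 3:
  x = (0 - (3)·-1.243 - (3)·-0.618) / (9) = 0.620
  y = (-10 - (4)·0.620 - (2)·-0.618) / (9) = -1.249
  z = (-10 - (4)·0.620 - (4)·-1.249) / (11) = -0.680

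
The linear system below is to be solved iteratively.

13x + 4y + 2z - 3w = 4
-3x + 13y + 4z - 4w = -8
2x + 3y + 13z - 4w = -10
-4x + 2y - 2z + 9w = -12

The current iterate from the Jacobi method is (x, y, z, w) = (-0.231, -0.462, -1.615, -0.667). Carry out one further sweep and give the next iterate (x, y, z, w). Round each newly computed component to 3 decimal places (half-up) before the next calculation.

(0.544, -0.377, -0.832, -1.692)

One sweep:
  x = (4 - (4)·-0.462 - (2)·-1.615 - (-3)·-0.667) / (13) = 0.544
  y = (-8 - (-3)·-0.231 - (4)·-1.615 - (-4)·-0.667) / (13) = -0.377
  z = (-10 - (2)·-0.231 - (3)·-0.462 - (-4)·-0.667) / (13) = -0.832
  w = (-12 - (-4)·-0.231 - (2)·-0.462 - (-2)·-1.615) / (9) = -1.692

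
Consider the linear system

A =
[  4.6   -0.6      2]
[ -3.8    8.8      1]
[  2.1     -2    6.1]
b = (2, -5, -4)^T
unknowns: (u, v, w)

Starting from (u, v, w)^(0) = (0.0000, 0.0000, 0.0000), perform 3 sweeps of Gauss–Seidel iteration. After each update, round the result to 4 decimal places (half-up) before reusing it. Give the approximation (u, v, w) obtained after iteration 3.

(0.8395, -0.0957, -0.9761)

Iteration 1:
  u = (2 - (-0.6)·0.0000 - (2)·0.0000) / (4.6) = 0.4348
  v = (-5 - (-3.8)·0.4348 - (1)·0.0000) / (8.8) = -0.3804
  w = (-4 - (2.1)·0.4348 - (-2)·-0.3804) / (6.1) = -0.9301
Iteration 2:
  u = (2 - (-0.6)·-0.3804 - (2)·-0.9301) / (4.6) = 0.7896
  v = (-5 - (-3.8)·0.7896 - (1)·-0.9301) / (8.8) = -0.1215
  w = (-4 - (2.1)·0.7896 - (-2)·-0.1215) / (6.1) = -0.9674
Iteration 3:
  u = (2 - (-0.6)·-0.1215 - (2)·-0.9674) / (4.6) = 0.8395
  v = (-5 - (-3.8)·0.8395 - (1)·-0.9674) / (8.8) = -0.0957
  w = (-4 - (2.1)·0.8395 - (-2)·-0.0957) / (6.1) = -0.9761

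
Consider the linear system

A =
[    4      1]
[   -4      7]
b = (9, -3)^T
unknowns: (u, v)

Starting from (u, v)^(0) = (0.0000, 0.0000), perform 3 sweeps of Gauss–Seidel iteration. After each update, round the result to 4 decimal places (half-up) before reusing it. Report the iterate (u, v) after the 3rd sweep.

Iteration 1:
  u = (9 - (1)·0.0000) / (4) = 2.2500
  v = (-3 - (-4)·2.2500) / (7) = 0.8571
Iteration 2:
  u = (9 - (1)·0.8571) / (4) = 2.0357
  v = (-3 - (-4)·2.0357) / (7) = 0.7347
Iteration 3:
  u = (9 - (1)·0.7347) / (4) = 2.0663
  v = (-3 - (-4)·2.0663) / (7) = 0.7522

(2.0663, 0.7522)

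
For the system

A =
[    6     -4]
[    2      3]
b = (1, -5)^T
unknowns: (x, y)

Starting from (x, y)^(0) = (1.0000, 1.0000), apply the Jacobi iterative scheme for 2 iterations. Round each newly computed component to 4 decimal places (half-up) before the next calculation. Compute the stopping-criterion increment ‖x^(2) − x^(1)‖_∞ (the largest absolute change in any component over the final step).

2.2222

Iteration 1:
  x = (1 - (-4)·1.0000) / (6) = 0.8333
  y = (-5 - (2)·1.0000) / (3) = -2.3333
Iteration 2:
  x = (1 - (-4)·-2.3333) / (6) = -1.3889
  y = (-5 - (2)·0.8333) / (3) = -2.2222
Change: (-2.2222, 0.1111) → max |·| = 2.2222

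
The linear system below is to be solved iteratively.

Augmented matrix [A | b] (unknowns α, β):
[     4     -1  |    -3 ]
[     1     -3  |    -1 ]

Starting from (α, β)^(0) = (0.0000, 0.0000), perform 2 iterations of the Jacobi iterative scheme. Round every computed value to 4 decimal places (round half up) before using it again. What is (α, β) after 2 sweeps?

Iteration 1:
  α = (-3 - (-1)·0.0000) / (4) = -0.7500
  β = (-1 - (1)·0.0000) / (-3) = 0.3333
Iteration 2:
  α = (-3 - (-1)·0.3333) / (4) = -0.6667
  β = (-1 - (1)·-0.7500) / (-3) = 0.0833

(-0.6667, 0.0833)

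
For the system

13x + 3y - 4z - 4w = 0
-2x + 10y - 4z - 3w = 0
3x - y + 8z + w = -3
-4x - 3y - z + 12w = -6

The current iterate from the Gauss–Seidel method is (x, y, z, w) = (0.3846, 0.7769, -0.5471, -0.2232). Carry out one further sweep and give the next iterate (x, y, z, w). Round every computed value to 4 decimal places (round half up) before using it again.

(-0.4163, -0.3691, -0.2371, -0.7508)

One sweep:
  x = (0 - (3)·0.7769 - (-4)·-0.5471 - (-4)·-0.2232) / (13) = -0.4163
  y = (0 - (-2)·-0.4163 - (-4)·-0.5471 - (-3)·-0.2232) / (10) = -0.3691
  z = (-3 - (3)·-0.4163 - (-1)·-0.3691 - (1)·-0.2232) / (8) = -0.2371
  w = (-6 - (-4)·-0.4163 - (-3)·-0.3691 - (-1)·-0.2371) / (12) = -0.7508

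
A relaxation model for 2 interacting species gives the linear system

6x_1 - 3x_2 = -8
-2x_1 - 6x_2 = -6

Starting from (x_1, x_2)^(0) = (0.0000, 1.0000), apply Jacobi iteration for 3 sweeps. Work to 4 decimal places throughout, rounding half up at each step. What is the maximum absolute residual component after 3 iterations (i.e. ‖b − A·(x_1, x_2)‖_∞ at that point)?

0.2780

Iteration 1:
  x_1 = (-8 - (-3)·1.0000) / (6) = -0.8333
  x_2 = (-6 - (-2)·0.0000) / (-6) = 1.0000
Iteration 2:
  x_1 = (-8 - (-3)·1.0000) / (6) = -0.8333
  x_2 = (-6 - (-2)·-0.8333) / (-6) = 1.2778
Iteration 3:
  x_1 = (-8 - (-3)·1.2778) / (6) = -0.6944
  x_2 = (-6 - (-2)·-0.8333) / (-6) = 1.2778
Residual b − A·x = (-0.0002, 0.2780); ∞-norm = 0.2780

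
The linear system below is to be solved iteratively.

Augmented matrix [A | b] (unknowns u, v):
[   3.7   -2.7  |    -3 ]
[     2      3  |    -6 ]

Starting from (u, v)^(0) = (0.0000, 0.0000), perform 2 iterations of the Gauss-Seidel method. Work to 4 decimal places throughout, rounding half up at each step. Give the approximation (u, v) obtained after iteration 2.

(-1.8759, -0.7494)

Iteration 1:
  u = (-3 - (-2.7)·0.0000) / (3.7) = -0.8108
  v = (-6 - (2)·-0.8108) / (3) = -1.4595
Iteration 2:
  u = (-3 - (-2.7)·-1.4595) / (3.7) = -1.8759
  v = (-6 - (2)·-1.8759) / (3) = -0.7494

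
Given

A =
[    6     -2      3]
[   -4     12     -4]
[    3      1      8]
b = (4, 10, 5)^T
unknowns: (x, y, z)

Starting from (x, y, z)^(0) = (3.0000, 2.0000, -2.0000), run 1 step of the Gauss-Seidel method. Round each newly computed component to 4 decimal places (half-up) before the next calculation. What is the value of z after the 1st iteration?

Iteration 1:
  x = (4 - (-2)·2.0000 - (3)·-2.0000) / (6) = 2.3333
  y = (10 - (-4)·2.3333 - (-4)·-2.0000) / (12) = 0.9444
  z = (5 - (3)·2.3333 - (1)·0.9444) / (8) = -0.3680

-0.3680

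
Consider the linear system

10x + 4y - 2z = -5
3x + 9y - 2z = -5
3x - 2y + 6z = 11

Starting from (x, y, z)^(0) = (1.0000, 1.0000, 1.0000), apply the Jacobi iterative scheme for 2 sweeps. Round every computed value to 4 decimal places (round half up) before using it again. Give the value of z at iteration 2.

1.9611

Iteration 1:
  x = (-5 - (4)·1.0000 - (-2)·1.0000) / (10) = -0.7000
  y = (-5 - (3)·1.0000 - (-2)·1.0000) / (9) = -0.6667
  z = (11 - (3)·1.0000 - (-2)·1.0000) / (6) = 1.6667
Iteration 2:
  x = (-5 - (4)·-0.6667 - (-2)·1.6667) / (10) = 0.1000
  y = (-5 - (3)·-0.7000 - (-2)·1.6667) / (9) = 0.0482
  z = (11 - (3)·-0.7000 - (-2)·-0.6667) / (6) = 1.9611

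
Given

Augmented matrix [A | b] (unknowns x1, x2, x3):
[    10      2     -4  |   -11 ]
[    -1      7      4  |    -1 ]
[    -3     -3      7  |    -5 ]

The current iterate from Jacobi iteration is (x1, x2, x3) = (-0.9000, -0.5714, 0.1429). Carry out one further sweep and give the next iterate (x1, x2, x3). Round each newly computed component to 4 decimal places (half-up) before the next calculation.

(-0.9286, -0.3531, -1.3449)

One sweep:
  x1 = (-11 - (2)·-0.5714 - (-4)·0.1429) / (10) = -0.9286
  x2 = (-1 - (-1)·-0.9000 - (4)·0.1429) / (7) = -0.3531
  x3 = (-5 - (-3)·-0.9000 - (-3)·-0.5714) / (7) = -1.3449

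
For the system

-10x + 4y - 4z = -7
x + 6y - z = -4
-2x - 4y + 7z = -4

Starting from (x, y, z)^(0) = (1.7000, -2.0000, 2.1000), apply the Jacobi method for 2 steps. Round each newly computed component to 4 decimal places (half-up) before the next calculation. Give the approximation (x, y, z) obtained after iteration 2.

(0.9514, -0.7148, -1.1829)

Iteration 1:
  x = (-7 - (4)·-2.0000 - (-4)·2.1000) / (-10) = -0.9400
  y = (-4 - (1)·1.7000 - (-1)·2.1000) / (6) = -0.6000
  z = (-4 - (-2)·1.7000 - (-4)·-2.0000) / (7) = -1.2286
Iteration 2:
  x = (-7 - (4)·-0.6000 - (-4)·-1.2286) / (-10) = 0.9514
  y = (-4 - (1)·-0.9400 - (-1)·-1.2286) / (6) = -0.7148
  z = (-4 - (-2)·-0.9400 - (-4)·-0.6000) / (7) = -1.1829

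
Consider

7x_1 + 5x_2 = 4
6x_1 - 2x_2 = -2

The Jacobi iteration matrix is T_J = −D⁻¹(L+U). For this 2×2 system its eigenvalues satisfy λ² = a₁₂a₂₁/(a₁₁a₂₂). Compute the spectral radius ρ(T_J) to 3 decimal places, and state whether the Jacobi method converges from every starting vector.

1.464

a₁₂a₂₁/(a₁₁a₂₂) = (5)·(6) / ((7)·(-2)) = -2.142857
ρ = √|-2.142857| = √2.142857 = 1.464
ρ > 1, so Jacobi diverges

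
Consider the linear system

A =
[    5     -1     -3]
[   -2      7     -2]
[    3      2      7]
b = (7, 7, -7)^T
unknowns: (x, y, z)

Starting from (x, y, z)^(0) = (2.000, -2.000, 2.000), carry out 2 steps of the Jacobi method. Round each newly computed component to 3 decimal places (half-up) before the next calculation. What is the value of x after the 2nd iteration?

Iteration 1:
  x = (7 - (-1)·-2.000 - (-3)·2.000) / (5) = 2.200
  y = (7 - (-2)·2.000 - (-2)·2.000) / (7) = 2.143
  z = (-7 - (3)·2.000 - (2)·-2.000) / (7) = -1.286
Iteration 2:
  x = (7 - (-1)·2.143 - (-3)·-1.286) / (5) = 1.057
  y = (7 - (-2)·2.200 - (-2)·-1.286) / (7) = 1.261
  z = (-7 - (3)·2.200 - (2)·2.143) / (7) = -2.555

1.057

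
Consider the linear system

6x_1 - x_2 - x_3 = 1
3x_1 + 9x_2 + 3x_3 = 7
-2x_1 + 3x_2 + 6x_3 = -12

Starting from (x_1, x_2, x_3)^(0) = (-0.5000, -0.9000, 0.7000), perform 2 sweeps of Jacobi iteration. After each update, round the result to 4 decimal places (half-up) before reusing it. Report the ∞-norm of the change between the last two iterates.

0.5945

Iteration 1:
  x_1 = (1 - (-1)·-0.9000 - (-1)·0.7000) / (6) = 0.1333
  x_2 = (7 - (3)·-0.5000 - (3)·0.7000) / (9) = 0.7111
  x_3 = (-12 - (-2)·-0.5000 - (3)·-0.9000) / (6) = -1.7167
Iteration 2:
  x_1 = (1 - (-1)·0.7111 - (-1)·-1.7167) / (6) = -0.0009
  x_2 = (7 - (3)·0.1333 - (3)·-1.7167) / (9) = 1.3056
  x_3 = (-12 - (-2)·0.1333 - (3)·0.7111) / (6) = -2.3111
Change: (-0.1342, 0.5945, -0.5944) → max |·| = 0.5945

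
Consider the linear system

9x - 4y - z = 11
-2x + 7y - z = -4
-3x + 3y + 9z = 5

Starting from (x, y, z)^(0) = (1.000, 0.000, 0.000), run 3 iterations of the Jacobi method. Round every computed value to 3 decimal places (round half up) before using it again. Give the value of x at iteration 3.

1.298

Iteration 1:
  x = (11 - (-4)·0.000 - (-1)·0.000) / (9) = 1.222
  y = (-4 - (-2)·1.000 - (-1)·0.000) / (7) = -0.286
  z = (5 - (-3)·1.000 - (3)·0.000) / (9) = 0.889
Iteration 2:
  x = (11 - (-4)·-0.286 - (-1)·0.889) / (9) = 1.194
  y = (-4 - (-2)·1.222 - (-1)·0.889) / (7) = -0.095
  z = (5 - (-3)·1.222 - (3)·-0.286) / (9) = 1.058
Iteration 3:
  x = (11 - (-4)·-0.095 - (-1)·1.058) / (9) = 1.298
  y = (-4 - (-2)·1.194 - (-1)·1.058) / (7) = -0.079
  z = (5 - (-3)·1.194 - (3)·-0.095) / (9) = 0.985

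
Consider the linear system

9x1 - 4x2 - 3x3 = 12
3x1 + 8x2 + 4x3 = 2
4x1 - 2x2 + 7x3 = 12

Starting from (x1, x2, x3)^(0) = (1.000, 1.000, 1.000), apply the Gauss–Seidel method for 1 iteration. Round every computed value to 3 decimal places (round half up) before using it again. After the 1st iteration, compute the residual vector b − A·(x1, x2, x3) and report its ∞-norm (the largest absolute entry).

Iteration 1:
  x1 = (12 - (-4)·1.000 - (-3)·1.000) / (9) = 2.111
  x2 = (2 - (3)·2.111 - (4)·1.000) / (8) = -1.042
  x3 = (12 - (4)·2.111 - (-2)·-1.042) / (7) = 0.210
Residual b − A·x = (-10.537, 3.163, 0.002); ∞-norm = 10.537

10.537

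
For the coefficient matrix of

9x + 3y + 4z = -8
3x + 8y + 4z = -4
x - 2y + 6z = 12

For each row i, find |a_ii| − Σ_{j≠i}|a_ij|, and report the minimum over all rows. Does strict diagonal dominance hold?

1

row 1: |9| − (3+4) = 2
row 2: |8| − (3+4) = 1
row 3: |6| − (1+2) = 3
minimum over rows = 1 → strictly diagonally dominant (convergence guaranteed)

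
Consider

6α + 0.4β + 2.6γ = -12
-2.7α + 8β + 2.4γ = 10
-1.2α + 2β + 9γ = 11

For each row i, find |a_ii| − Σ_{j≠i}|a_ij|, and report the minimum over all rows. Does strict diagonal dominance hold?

2.9

row 1: |6| − (0.4+2.6) = 3
row 2: |8| − (2.7+2.4) = 2.9
row 3: |9| − (1.2+2) = 5.8
minimum over rows = 2.9 → strictly diagonally dominant (convergence guaranteed)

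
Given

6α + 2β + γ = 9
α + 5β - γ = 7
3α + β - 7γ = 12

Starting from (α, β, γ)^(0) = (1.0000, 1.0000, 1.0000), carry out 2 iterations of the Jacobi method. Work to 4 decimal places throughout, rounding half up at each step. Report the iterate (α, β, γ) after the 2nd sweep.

(1.2238, 0.9714, -1.0857)

Iteration 1:
  α = (9 - (2)·1.0000 - (1)·1.0000) / (6) = 1.0000
  β = (7 - (1)·1.0000 - (-1)·1.0000) / (5) = 1.4000
  γ = (12 - (3)·1.0000 - (1)·1.0000) / (-7) = -1.1429
Iteration 2:
  α = (9 - (2)·1.4000 - (1)·-1.1429) / (6) = 1.2238
  β = (7 - (1)·1.0000 - (-1)·-1.1429) / (5) = 0.9714
  γ = (12 - (3)·1.0000 - (1)·1.4000) / (-7) = -1.0857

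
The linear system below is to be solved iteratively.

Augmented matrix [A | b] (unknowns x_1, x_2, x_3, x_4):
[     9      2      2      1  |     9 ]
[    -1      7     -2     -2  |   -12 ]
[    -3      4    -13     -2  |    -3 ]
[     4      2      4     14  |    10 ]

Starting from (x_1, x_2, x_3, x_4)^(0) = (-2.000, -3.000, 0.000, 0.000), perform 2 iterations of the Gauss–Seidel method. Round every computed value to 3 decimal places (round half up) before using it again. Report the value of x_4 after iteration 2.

Iteration 1:
  x_1 = (9 - (2)·-3.000 - (2)·0.000 - (1)·0.000) / (9) = 1.667
  x_2 = (-12 - (-1)·1.667 - (-2)·0.000 - (-2)·0.000) / (7) = -1.476
  x_3 = (-3 - (-3)·1.667 - (4)·-1.476 - (-2)·0.000) / (-13) = -0.608
  x_4 = (10 - (4)·1.667 - (2)·-1.476 - (4)·-0.608) / (14) = 0.623
Iteration 2:
  x_1 = (9 - (2)·-1.476 - (2)·-0.608 - (1)·0.623) / (9) = 1.394
  x_2 = (-12 - (-1)·1.394 - (-2)·-0.608 - (-2)·0.623) / (7) = -1.511
  x_3 = (-3 - (-3)·1.394 - (4)·-1.511 - (-2)·0.623) / (-13) = -0.652
  x_4 = (10 - (4)·1.394 - (2)·-1.511 - (4)·-0.652) / (14) = 0.718

0.718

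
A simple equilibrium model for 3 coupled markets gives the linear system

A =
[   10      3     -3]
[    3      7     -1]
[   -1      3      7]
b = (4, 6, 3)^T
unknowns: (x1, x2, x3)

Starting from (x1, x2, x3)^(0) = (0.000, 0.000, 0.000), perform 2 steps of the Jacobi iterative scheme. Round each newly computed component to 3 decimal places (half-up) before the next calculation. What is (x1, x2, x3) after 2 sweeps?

(0.272, 0.747, 0.118)

Iteration 1:
  x1 = (4 - (3)·0.000 - (-3)·0.000) / (10) = 0.400
  x2 = (6 - (3)·0.000 - (-1)·0.000) / (7) = 0.857
  x3 = (3 - (-1)·0.000 - (3)·0.000) / (7) = 0.429
Iteration 2:
  x1 = (4 - (3)·0.857 - (-3)·0.429) / (10) = 0.272
  x2 = (6 - (3)·0.400 - (-1)·0.429) / (7) = 0.747
  x3 = (3 - (-1)·0.400 - (3)·0.857) / (7) = 0.118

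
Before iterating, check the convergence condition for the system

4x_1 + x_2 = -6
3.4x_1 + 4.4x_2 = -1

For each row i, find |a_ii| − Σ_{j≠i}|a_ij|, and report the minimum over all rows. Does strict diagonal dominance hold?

1

row 1: |4| − (1) = 3
row 2: |4.4| − (3.4) = 1
minimum over rows = 1 → strictly diagonally dominant (convergence guaranteed)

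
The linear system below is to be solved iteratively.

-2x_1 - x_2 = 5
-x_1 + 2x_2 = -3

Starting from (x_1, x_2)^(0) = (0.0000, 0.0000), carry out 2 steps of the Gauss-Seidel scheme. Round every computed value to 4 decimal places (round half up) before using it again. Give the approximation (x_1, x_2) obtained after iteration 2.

Iteration 1:
  x_1 = (5 - (-1)·0.0000) / (-2) = -2.5000
  x_2 = (-3 - (-1)·-2.5000) / (2) = -2.7500
Iteration 2:
  x_1 = (5 - (-1)·-2.7500) / (-2) = -1.1250
  x_2 = (-3 - (-1)·-1.1250) / (2) = -2.0625

(-1.1250, -2.0625)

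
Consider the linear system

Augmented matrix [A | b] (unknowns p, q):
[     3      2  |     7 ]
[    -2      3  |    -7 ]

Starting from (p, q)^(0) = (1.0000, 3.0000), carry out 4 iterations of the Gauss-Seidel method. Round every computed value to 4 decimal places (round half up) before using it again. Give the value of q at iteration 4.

-0.4004

Iteration 1:
  p = (7 - (2)·3.0000) / (3) = 0.3333
  q = (-7 - (-2)·0.3333) / (3) = -2.1111
Iteration 2:
  p = (7 - (2)·-2.1111) / (3) = 3.7407
  q = (-7 - (-2)·3.7407) / (3) = 0.1605
Iteration 3:
  p = (7 - (2)·0.1605) / (3) = 2.2263
  q = (-7 - (-2)·2.2263) / (3) = -0.8491
Iteration 4:
  p = (7 - (2)·-0.8491) / (3) = 2.8994
  q = (-7 - (-2)·2.8994) / (3) = -0.4004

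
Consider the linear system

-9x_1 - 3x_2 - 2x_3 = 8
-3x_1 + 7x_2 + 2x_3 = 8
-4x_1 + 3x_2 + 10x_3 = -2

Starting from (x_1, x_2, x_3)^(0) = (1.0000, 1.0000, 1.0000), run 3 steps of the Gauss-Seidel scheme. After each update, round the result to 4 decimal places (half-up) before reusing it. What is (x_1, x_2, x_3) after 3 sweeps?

(-1.0555, 0.9268, -0.9002)

Iteration 1:
  x_1 = (8 - (-3)·1.0000 - (-2)·1.0000) / (-9) = -1.4444
  x_2 = (8 - (-3)·-1.4444 - (2)·1.0000) / (7) = 0.2381
  x_3 = (-2 - (-4)·-1.4444 - (3)·0.2381) / (10) = -0.8492
Iteration 2:
  x_1 = (8 - (-3)·0.2381 - (-2)·-0.8492) / (-9) = -0.7795
  x_2 = (8 - (-3)·-0.7795 - (2)·-0.8492) / (7) = 1.0514
  x_3 = (-2 - (-4)·-0.7795 - (3)·1.0514) / (10) = -0.8272
Iteration 3:
  x_1 = (8 - (-3)·1.0514 - (-2)·-0.8272) / (-9) = -1.0555
  x_2 = (8 - (-3)·-1.0555 - (2)·-0.8272) / (7) = 0.9268
  x_3 = (-2 - (-4)·-1.0555 - (3)·0.9268) / (10) = -0.9002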